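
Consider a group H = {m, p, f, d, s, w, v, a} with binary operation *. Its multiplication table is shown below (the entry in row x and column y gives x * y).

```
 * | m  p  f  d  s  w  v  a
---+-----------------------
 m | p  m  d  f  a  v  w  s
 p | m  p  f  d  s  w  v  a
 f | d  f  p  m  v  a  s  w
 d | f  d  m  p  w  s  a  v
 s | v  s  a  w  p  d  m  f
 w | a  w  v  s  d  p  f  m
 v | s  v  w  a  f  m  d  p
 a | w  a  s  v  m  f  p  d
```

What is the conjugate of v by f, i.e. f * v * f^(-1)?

a

The identity is p. In row f, the entry p sits in column f, so f^(-1) = f.
f * v = s
s * f = a
(Structurally, H here is isomorphic to the dihedral group D_4.)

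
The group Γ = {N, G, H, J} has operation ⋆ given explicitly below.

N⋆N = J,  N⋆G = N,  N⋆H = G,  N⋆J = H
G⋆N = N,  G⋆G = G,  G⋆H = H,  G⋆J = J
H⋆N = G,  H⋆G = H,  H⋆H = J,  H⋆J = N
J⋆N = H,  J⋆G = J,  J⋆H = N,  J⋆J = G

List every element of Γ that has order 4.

{H, N}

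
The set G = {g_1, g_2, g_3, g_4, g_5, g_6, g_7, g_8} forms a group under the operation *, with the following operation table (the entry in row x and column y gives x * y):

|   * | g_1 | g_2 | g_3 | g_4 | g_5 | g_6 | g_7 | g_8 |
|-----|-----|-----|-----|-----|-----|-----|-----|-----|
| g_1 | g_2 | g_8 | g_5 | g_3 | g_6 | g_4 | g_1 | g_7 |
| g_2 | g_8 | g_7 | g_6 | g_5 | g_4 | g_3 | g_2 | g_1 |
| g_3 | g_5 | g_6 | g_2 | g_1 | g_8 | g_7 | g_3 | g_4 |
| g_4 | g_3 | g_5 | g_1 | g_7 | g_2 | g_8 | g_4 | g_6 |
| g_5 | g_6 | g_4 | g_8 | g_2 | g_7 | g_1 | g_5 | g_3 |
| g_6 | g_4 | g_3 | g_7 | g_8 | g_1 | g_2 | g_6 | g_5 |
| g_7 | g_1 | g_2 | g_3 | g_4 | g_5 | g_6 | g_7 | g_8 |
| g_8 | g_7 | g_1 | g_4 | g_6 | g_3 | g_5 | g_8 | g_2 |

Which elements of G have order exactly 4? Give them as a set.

Identity is g_7. Compute the order of each non-identity element by repeated multiplication:
  g_1: g_1 → g_2 → g_8 → g_7  (order 4)
  g_2: g_2 → g_7  (order 2)
  g_3: g_3 → g_2 → g_6 → g_7  (order 4)
  g_4: g_4 → g_7  (order 2)
  g_5: g_5 → g_7  (order 2)
  g_6: g_6 → g_2 → g_3 → g_7  (order 4)
  g_8: g_8 → g_2 → g_1 → g_7  (order 4)
Elements of order 4: {g_1, g_3, g_6, g_8}.

{g_1, g_3, g_6, g_8}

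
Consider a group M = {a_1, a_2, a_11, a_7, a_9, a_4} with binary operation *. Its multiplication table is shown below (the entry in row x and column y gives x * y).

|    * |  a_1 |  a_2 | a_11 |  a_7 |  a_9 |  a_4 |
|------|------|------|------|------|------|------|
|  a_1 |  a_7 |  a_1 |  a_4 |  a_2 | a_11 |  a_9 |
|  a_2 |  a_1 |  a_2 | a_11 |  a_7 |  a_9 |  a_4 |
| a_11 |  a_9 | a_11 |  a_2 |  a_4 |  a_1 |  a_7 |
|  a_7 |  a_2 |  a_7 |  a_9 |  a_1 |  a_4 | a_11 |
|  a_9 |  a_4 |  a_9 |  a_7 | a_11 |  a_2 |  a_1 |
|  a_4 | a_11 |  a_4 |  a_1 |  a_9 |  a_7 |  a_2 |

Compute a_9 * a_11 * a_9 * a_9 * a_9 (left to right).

a_9 * a_11 = a_7
a_7 * a_9 = a_4
a_4 * a_9 = a_7
a_7 * a_9 = a_4

a_4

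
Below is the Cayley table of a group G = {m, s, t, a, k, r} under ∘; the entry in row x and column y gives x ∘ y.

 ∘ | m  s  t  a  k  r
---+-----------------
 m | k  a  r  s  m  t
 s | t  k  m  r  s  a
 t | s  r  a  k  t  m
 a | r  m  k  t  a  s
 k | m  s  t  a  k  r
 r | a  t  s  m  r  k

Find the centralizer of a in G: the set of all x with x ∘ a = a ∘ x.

Compare row a with column a entry by entry.
t ∘ a = k = a ∘ t, so t commutes with a.
m ∘ a = s but a ∘ m = r, so m does not.
Collecting the elements that commute with a: C(a) = {a, k, t}.
(Structurally, G here is isomorphic to the symmetric group S_3.)

{a, k, t}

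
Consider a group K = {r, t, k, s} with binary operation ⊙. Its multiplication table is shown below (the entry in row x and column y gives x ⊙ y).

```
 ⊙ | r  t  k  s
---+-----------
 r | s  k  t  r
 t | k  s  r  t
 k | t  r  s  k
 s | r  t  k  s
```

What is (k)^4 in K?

s

k^1 = k
k^2 = k ⊙ k = s
k^3 = s ⊙ k = k
k^4 = k ⊙ k = s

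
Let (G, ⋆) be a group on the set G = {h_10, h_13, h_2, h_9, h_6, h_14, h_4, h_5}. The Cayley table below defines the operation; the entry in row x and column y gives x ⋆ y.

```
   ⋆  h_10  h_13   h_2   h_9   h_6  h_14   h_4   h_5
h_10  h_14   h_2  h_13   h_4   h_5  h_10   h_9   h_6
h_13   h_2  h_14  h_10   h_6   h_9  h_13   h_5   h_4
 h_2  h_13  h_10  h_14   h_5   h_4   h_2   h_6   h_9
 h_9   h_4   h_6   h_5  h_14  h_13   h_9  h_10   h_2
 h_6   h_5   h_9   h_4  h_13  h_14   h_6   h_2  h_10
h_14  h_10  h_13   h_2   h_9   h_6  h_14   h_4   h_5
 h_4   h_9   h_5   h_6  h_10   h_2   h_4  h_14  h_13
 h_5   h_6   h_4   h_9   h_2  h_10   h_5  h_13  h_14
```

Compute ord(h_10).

The identity element is h_14 (its row matches the header).
h_10^1 = h_10
h_10^2 = h_10 ⋆ h_10 = h_14
The first power of h_10 equal to the identity is h_10^2, so ord(h_10) = 2.

2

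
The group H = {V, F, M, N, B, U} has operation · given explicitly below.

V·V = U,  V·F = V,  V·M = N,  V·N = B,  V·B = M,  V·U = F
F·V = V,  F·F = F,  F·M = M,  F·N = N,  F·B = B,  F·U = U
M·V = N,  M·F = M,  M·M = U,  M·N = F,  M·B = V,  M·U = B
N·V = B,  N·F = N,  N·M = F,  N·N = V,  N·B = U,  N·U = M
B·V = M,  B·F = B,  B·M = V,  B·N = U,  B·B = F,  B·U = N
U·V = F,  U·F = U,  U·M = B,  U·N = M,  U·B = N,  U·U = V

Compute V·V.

Read row V, column V: V·V = U.

U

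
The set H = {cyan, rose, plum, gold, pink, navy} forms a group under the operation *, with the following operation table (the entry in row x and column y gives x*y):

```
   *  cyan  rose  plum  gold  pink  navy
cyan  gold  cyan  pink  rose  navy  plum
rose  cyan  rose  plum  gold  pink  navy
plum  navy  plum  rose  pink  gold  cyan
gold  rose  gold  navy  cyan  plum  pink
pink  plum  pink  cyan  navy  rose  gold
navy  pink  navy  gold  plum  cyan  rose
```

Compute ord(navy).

2

The identity element is rose (its row matches the header).
navy^1 = navy
navy^2 = navy*navy = rose
The first power of navy equal to the identity is navy^2, so ord(navy) = 2.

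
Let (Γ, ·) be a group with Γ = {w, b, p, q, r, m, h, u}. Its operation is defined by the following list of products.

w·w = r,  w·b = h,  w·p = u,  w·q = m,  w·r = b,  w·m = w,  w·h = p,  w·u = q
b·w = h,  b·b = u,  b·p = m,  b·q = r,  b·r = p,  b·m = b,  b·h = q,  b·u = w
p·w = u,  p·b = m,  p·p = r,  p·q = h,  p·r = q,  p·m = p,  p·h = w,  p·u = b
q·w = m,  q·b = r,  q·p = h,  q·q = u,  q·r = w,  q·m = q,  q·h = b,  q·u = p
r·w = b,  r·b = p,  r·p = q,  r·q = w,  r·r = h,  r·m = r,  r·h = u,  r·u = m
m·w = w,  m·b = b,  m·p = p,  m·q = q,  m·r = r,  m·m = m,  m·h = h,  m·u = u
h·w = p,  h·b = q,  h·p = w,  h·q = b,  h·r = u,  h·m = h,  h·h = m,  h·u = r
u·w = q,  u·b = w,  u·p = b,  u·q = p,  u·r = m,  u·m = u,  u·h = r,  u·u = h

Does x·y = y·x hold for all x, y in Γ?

Yes

Check whether the table is symmetric across its main diagonal.
Every entry (row x, col y) equals the entry (row y, col x), so Γ is abelian.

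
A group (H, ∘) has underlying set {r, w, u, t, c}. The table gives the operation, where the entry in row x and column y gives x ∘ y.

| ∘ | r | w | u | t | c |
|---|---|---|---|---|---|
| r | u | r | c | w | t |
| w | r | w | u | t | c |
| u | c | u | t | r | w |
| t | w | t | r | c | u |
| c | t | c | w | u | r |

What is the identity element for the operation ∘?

The identity e satisfies e ∘ x = x for all x, so its row in the table reproduces the column headers.
Row w reads: r, w, u, t, c — exactly the header order. So w is the identity.

w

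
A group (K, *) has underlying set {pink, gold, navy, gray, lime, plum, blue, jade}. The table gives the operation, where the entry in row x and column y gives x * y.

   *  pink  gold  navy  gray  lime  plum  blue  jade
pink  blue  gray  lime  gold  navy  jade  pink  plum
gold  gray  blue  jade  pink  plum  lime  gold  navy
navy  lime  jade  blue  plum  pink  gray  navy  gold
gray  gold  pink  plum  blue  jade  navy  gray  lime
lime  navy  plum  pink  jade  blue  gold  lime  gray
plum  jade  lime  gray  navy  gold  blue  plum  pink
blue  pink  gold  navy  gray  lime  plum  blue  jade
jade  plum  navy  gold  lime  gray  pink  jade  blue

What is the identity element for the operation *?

blue

The identity e satisfies e * x = x for all x, so its row in the table reproduces the column headers.
Row blue reads: pink, gold, navy, gray, lime, plum, blue, jade — exactly the header order. So blue is the identity.
(Structurally, K here is isomorphic to the elementary abelian group (Z_2)^3.)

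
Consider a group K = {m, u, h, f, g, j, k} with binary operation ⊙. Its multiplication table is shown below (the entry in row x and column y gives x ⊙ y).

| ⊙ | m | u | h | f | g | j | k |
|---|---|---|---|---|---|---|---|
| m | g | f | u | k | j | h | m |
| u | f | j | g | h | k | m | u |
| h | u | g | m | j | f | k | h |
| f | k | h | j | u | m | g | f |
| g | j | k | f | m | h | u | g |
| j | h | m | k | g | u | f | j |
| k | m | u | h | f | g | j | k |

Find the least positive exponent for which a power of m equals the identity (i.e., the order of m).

7

The identity element is k (its row matches the header).
m^1 = m
m^2 = m ⊙ m = g
m^3 = g ⊙ m = j
m^4 = j ⊙ m = h
m^5 = h ⊙ m = u
m^6 = u ⊙ m = f
m^7 = f ⊙ m = k
The first power of m equal to the identity is m^7, so ord(m) = 7.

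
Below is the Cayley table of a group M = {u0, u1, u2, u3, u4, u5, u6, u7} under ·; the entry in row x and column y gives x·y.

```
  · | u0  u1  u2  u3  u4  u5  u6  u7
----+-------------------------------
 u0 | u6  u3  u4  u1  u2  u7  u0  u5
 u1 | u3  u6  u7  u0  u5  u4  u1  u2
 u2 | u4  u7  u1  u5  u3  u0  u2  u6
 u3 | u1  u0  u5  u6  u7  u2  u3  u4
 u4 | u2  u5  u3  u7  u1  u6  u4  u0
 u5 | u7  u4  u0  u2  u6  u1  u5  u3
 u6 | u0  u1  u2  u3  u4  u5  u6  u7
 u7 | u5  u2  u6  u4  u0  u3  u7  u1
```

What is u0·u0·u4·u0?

u2

u0·u0 = u6
u6·u4 = u4
u4·u0 = u2
(Structurally, M here is isomorphic to Z_2 x Z_4.)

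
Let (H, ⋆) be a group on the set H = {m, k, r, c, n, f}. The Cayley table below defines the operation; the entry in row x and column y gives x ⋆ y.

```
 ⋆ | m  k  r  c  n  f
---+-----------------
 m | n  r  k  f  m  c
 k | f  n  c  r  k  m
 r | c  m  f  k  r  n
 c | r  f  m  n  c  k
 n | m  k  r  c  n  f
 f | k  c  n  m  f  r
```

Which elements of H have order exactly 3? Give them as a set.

{f, r}

Identity is n. Compute the order of each non-identity element by repeated multiplication:
  m: m → n  (order 2)
  k: k → n  (order 2)
  r: r → f → n  (order 3)
  c: c → n  (order 2)
  f: f → r → n  (order 3)
Elements of order 3: {f, r}.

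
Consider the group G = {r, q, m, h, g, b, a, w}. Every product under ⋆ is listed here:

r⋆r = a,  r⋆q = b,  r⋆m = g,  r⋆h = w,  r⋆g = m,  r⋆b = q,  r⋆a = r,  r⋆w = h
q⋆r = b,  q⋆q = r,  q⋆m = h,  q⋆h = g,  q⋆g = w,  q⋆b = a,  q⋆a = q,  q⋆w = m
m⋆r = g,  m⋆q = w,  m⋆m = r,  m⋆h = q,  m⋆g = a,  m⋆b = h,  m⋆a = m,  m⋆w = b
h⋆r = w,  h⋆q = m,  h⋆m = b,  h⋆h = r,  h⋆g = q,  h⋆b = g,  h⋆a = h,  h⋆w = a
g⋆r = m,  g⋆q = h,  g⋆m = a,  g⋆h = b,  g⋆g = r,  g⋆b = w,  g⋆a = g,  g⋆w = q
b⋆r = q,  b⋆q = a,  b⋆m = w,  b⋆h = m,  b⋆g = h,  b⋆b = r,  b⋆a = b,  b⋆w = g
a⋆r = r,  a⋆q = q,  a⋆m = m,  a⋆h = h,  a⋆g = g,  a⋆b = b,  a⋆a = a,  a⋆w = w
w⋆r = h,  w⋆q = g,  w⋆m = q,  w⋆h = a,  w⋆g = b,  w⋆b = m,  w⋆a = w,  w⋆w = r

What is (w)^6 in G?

w^1 = w
w^2 = w ⋆ w = r
w^3 = r ⋆ w = h
w^4 = h ⋆ w = a
w^5 = a ⋆ w = w
w^6 = w ⋆ w = r

r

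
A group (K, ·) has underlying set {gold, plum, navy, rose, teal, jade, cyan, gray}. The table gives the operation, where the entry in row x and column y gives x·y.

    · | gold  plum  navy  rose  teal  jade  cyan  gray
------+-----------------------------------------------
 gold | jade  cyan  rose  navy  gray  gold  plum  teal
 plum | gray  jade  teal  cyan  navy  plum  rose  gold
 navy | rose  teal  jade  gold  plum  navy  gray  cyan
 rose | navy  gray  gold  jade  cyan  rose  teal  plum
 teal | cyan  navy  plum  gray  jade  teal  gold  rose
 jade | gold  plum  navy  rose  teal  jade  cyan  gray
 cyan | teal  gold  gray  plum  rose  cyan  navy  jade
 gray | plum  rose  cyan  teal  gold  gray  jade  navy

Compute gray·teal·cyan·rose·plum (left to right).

gold

gray·teal = gold
gold·cyan = plum
plum·rose = cyan
cyan·plum = gold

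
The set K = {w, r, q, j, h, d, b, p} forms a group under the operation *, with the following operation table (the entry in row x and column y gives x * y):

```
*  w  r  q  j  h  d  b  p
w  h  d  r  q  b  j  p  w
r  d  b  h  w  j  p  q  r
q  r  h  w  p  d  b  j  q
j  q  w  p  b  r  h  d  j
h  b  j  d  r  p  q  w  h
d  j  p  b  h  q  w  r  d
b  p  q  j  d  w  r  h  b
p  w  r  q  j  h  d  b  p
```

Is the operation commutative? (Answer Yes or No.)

Yes

Check whether the table is symmetric across its main diagonal.
Every entry (row x, col y) equals the entry (row y, col x), so K is abelian.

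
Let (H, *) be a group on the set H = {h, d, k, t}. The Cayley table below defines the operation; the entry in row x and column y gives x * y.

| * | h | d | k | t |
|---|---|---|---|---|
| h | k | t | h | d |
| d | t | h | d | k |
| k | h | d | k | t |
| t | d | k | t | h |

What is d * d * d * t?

d * d = h
h * d = t
t * t = h
(Structurally, H here is isomorphic to the cyclic group Z_4.)

h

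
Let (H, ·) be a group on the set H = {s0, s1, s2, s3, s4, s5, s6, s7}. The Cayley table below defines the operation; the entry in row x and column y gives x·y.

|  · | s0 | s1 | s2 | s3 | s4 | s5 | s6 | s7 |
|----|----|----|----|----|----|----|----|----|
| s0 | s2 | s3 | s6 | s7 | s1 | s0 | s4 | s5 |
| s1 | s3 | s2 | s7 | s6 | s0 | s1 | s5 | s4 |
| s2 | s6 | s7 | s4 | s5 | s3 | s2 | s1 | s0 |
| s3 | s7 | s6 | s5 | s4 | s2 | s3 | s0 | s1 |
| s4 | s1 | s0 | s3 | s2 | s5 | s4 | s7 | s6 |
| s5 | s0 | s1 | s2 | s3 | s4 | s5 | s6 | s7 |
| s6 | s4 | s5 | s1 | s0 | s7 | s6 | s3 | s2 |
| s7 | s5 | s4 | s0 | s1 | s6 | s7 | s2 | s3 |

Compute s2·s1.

Read row s2, column s1: s2·s1 = s7.
(Structurally, H here is isomorphic to the cyclic group Z_8.)

s7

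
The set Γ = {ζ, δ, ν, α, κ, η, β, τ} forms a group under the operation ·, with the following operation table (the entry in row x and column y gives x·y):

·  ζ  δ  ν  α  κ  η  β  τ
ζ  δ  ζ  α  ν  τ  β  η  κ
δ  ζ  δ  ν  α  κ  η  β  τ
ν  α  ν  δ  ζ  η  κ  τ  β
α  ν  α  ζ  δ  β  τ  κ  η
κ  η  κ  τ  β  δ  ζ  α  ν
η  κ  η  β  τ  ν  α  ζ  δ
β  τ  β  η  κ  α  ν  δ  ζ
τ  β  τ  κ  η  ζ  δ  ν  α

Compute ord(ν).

The identity element is δ (its row matches the header).
ν^1 = ν
ν^2 = ν·ν = δ
The first power of ν equal to the identity is ν^2, so ord(ν) = 2.

2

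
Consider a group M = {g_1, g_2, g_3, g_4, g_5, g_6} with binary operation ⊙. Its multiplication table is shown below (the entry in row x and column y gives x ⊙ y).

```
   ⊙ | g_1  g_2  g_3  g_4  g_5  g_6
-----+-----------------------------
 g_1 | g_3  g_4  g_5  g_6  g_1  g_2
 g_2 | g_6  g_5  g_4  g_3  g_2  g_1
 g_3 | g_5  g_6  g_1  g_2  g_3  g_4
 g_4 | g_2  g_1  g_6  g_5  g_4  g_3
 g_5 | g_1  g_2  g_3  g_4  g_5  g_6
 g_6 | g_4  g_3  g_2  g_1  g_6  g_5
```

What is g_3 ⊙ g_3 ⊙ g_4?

g_6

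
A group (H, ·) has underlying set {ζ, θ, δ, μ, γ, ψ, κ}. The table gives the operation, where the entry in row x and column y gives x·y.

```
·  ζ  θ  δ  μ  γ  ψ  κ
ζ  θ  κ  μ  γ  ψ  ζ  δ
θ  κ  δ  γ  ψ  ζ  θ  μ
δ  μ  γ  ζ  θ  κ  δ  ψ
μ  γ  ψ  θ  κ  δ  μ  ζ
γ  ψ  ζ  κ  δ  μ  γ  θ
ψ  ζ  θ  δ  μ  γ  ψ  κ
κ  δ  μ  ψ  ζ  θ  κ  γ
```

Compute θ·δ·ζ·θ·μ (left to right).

θ·δ = γ
γ·ζ = ψ
ψ·θ = θ
θ·μ = ψ

ψ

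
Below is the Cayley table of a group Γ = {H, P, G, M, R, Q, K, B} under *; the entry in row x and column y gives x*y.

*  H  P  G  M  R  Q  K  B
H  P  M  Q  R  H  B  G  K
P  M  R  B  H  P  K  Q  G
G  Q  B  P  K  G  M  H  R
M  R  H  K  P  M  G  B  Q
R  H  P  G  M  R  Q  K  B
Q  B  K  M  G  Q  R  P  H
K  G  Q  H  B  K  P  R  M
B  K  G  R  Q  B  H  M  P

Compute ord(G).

4

The identity element is R (its row matches the header).
G^1 = G
G^2 = G*G = P
G^3 = P*G = B
G^4 = B*G = R
The first power of G equal to the identity is G^4, so ord(G) = 4.
(Structurally, Γ here is isomorphic to Z_2 x Z_4.)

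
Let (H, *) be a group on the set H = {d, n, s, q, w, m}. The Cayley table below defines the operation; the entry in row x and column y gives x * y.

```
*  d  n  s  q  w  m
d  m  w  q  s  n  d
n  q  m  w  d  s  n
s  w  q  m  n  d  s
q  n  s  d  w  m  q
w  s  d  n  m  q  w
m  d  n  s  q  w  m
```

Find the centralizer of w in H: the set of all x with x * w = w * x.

{m, q, w}

Compare row w with column w entry by entry.
q * w = m = w * q, so q commutes with w.
s * w = d but w * s = n, so s does not.
Collecting the elements that commute with w: C(w) = {m, q, w}.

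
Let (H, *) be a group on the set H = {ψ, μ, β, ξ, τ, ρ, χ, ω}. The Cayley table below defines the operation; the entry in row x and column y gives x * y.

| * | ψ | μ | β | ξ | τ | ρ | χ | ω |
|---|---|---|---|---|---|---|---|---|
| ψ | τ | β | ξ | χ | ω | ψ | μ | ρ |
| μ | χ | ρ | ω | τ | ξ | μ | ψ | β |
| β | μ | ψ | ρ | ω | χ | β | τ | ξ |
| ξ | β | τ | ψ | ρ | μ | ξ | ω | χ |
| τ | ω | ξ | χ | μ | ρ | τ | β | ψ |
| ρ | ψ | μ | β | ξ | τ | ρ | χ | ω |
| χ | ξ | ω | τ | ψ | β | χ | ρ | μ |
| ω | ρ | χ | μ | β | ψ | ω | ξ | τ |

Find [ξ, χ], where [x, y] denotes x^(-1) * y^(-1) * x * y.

Identity is ρ; from the table ξ^(-1) = ξ and χ^(-1) = χ.
ξ * χ = ω
ω * ξ = β
β * χ = τ
(Structurally, H here is isomorphic to the dihedral group D_4.)

τ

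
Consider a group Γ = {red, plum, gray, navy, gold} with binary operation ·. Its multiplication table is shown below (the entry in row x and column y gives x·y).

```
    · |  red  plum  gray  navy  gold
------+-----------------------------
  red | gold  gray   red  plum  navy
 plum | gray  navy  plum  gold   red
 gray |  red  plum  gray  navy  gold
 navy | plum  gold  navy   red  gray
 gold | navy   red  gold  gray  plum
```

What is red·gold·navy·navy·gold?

red·gold = navy
navy·navy = red
red·navy = plum
plum·gold = red

red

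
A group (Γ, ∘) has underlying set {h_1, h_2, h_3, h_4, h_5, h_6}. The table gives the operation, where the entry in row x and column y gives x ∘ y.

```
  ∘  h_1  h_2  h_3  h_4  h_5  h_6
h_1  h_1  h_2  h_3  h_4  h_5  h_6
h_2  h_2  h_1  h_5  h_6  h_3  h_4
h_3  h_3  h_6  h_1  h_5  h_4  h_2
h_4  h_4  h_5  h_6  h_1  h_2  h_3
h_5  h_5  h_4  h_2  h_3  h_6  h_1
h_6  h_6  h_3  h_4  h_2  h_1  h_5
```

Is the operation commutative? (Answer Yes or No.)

No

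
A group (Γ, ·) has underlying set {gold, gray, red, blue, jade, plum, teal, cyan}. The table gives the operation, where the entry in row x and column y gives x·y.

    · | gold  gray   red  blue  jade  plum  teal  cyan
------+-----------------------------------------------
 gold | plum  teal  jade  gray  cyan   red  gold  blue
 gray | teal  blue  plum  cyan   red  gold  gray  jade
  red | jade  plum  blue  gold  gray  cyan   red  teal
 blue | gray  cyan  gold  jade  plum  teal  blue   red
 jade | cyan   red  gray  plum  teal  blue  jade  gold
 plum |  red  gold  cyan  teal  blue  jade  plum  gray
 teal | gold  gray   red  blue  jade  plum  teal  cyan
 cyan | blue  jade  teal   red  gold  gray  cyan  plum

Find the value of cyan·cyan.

Read row cyan, column cyan: cyan·cyan = plum.
(Structurally, Γ here is isomorphic to the cyclic group Z_8.)

plum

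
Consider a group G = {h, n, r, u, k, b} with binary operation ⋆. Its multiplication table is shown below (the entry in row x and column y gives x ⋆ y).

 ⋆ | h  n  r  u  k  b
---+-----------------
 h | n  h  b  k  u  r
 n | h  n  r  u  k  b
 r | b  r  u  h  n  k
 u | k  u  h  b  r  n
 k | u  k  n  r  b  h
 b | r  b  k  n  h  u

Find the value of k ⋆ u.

r

Read row k, column u: k ⋆ u = r.
(Structurally, G here is isomorphic to the cyclic group Z_6.)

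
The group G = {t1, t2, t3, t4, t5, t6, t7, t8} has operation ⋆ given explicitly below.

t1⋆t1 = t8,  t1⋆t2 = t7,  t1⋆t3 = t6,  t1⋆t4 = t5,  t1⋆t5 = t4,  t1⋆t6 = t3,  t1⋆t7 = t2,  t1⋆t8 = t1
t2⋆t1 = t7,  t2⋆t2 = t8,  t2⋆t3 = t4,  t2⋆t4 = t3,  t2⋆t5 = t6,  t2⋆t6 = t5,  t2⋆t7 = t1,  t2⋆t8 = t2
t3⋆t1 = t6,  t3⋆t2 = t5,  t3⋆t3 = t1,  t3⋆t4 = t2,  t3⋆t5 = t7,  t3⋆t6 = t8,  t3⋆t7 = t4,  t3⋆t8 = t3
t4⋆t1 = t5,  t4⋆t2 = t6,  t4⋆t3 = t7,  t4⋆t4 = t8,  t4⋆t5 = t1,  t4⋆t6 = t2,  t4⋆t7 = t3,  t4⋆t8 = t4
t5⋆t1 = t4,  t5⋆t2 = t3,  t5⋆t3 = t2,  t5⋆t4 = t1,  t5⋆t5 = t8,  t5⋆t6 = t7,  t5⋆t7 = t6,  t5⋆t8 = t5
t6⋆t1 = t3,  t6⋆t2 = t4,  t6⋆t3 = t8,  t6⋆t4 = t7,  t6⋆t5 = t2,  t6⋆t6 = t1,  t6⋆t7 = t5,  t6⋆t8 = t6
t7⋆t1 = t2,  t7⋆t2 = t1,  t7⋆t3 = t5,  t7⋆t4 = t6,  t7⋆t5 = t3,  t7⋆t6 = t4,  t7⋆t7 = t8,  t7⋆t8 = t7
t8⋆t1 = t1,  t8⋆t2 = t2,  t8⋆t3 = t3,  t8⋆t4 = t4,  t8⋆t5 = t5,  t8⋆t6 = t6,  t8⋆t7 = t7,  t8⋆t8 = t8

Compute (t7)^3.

t7

t7^1 = t7
t7^2 = t7 ⋆ t7 = t8
t7^3 = t8 ⋆ t7 = t7
(Structurally, G here is isomorphic to the dihedral group D_4.)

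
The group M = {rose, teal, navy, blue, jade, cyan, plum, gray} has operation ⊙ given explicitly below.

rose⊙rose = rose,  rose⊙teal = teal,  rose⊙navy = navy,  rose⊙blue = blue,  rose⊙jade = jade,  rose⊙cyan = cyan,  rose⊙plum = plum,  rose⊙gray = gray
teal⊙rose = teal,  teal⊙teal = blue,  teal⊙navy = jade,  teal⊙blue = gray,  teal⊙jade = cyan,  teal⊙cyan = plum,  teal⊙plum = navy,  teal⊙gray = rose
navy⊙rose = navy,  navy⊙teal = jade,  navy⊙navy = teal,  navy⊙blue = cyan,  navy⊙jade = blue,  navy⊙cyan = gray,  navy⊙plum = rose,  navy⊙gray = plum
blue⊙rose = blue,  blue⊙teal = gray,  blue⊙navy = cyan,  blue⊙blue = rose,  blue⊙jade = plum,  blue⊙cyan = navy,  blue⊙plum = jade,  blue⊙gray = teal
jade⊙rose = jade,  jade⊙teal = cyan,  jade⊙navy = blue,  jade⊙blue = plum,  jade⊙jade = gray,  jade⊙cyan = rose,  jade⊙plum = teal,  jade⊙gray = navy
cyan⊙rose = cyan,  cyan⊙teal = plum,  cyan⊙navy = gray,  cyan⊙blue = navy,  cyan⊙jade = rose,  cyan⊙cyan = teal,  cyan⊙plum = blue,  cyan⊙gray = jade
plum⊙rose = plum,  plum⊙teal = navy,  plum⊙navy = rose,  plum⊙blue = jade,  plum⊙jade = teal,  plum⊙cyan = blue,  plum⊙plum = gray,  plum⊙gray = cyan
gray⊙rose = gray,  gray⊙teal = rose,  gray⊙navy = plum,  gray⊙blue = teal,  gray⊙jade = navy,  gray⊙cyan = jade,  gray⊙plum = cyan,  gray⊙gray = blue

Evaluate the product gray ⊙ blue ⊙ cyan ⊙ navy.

gray ⊙ blue = teal
teal ⊙ cyan = plum
plum ⊙ navy = rose

rose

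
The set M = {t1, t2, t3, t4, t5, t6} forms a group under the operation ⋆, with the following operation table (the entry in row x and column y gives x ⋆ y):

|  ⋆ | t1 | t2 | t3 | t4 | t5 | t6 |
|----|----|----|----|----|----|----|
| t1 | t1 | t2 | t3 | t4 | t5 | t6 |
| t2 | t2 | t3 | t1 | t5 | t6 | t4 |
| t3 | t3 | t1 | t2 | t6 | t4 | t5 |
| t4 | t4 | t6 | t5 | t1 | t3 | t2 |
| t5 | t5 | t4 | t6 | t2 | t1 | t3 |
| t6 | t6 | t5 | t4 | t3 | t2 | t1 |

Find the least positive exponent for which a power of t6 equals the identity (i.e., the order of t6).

The identity element is t1 (its row matches the header).
t6^1 = t6
t6^2 = t6 ⋆ t6 = t1
The first power of t6 equal to the identity is t6^2, so ord(t6) = 2.

2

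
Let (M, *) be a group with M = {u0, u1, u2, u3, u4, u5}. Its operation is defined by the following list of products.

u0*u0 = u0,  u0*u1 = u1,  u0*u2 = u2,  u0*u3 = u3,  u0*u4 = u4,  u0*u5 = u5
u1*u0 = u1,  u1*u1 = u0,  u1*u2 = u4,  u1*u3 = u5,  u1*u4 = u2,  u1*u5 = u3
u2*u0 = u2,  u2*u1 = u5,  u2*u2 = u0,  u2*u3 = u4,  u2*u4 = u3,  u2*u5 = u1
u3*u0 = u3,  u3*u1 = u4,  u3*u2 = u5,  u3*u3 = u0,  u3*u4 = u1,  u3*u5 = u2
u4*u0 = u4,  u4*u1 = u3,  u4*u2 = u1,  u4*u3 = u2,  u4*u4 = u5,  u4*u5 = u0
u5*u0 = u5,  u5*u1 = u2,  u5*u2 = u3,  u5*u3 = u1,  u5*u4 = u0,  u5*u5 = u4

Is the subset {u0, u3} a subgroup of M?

{u0, u3} contains the identity u0.
Checking products: every product of two elements of {u0, u3} (read from the table) lies in {u0, u3}, so the set is closed.
In a finite group, a nonempty closed subset is a subgroup. So {u0, u3} ≤ M.
(Structurally, M here is isomorphic to the symmetric group S_3.)

Yes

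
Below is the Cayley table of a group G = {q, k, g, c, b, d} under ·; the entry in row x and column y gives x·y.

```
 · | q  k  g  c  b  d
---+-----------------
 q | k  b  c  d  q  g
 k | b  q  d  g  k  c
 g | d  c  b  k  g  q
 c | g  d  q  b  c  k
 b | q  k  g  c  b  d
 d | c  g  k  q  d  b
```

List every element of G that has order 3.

Identity is b. Compute the order of each non-identity element by repeated multiplication:
  q: q → k → b  (order 3)
  k: k → q → b  (order 3)
  g: g → b  (order 2)
  c: c → b  (order 2)
  d: d → b  (order 2)
Elements of order 3: {k, q}.

{k, q}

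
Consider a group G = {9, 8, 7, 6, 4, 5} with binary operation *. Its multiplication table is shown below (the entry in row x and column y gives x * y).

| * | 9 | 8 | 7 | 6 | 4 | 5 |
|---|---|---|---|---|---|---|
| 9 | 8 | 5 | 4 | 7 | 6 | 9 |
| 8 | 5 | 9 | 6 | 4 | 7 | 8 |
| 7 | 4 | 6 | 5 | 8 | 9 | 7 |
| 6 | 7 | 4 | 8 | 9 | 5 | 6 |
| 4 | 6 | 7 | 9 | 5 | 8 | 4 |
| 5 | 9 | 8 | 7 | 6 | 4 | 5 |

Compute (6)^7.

6

6^1 = 6
6^2 = 6 * 6 = 9
6^3 = 9 * 6 = 7
6^4 = 7 * 6 = 8
6^5 = 8 * 6 = 4
6^6 = 4 * 6 = 5
6^7 = 5 * 6 = 6
(Structurally, G here is isomorphic to the cyclic group Z_6.)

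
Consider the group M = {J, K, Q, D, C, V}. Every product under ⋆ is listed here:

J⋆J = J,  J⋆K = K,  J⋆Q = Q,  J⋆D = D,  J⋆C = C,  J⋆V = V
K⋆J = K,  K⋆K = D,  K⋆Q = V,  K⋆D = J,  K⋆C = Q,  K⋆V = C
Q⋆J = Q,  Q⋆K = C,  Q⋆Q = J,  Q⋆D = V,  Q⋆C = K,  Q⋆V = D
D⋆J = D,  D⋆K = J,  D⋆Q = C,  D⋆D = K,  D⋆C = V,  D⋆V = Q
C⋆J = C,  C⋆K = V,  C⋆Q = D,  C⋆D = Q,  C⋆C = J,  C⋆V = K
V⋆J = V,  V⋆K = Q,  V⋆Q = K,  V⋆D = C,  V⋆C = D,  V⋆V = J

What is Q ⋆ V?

Read row Q, column V: Q ⋆ V = D.

D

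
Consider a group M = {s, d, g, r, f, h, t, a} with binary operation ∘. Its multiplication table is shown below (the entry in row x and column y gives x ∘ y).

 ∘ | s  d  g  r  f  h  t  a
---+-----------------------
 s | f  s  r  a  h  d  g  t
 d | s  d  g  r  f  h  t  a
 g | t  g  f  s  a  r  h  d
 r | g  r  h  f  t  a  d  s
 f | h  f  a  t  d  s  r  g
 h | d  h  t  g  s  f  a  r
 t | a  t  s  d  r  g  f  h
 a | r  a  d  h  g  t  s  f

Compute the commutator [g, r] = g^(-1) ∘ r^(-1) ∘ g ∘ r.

Identity is d; from the table g^(-1) = a and r^(-1) = t.
a ∘ t = s
s ∘ g = r
r ∘ r = f

f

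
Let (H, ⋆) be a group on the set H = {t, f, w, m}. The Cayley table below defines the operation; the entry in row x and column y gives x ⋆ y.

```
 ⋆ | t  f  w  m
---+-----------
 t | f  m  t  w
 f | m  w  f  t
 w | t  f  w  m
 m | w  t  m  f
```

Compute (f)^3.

f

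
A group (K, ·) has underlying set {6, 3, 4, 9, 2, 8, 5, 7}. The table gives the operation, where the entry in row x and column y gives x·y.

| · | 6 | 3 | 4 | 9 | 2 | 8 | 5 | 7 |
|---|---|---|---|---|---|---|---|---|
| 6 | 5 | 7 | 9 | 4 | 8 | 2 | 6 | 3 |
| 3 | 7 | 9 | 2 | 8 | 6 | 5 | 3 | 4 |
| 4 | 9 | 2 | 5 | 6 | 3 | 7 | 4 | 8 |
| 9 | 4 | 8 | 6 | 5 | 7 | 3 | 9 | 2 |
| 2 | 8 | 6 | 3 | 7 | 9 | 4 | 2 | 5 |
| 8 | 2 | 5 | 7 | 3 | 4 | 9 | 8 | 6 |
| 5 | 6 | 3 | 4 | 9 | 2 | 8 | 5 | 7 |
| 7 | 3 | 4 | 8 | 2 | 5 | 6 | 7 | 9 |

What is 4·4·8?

4·4 = 5
5·8 = 8

8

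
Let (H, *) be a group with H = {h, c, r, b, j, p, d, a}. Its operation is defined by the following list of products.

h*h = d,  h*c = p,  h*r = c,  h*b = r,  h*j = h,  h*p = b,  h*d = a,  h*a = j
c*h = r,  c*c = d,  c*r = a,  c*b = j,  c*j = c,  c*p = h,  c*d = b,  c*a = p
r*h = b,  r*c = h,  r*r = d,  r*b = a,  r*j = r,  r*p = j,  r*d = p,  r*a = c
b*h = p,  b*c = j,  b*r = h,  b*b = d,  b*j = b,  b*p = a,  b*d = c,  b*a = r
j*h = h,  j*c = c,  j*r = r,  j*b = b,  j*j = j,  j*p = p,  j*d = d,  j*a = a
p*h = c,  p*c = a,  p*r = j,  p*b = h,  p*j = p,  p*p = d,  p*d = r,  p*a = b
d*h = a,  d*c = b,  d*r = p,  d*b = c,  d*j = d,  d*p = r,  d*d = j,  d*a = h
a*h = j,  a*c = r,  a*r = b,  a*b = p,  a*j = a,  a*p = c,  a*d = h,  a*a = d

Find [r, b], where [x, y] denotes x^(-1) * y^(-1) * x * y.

Identity is j; from the table r^(-1) = p and b^(-1) = c.
p * c = a
a * r = b
b * b = d

d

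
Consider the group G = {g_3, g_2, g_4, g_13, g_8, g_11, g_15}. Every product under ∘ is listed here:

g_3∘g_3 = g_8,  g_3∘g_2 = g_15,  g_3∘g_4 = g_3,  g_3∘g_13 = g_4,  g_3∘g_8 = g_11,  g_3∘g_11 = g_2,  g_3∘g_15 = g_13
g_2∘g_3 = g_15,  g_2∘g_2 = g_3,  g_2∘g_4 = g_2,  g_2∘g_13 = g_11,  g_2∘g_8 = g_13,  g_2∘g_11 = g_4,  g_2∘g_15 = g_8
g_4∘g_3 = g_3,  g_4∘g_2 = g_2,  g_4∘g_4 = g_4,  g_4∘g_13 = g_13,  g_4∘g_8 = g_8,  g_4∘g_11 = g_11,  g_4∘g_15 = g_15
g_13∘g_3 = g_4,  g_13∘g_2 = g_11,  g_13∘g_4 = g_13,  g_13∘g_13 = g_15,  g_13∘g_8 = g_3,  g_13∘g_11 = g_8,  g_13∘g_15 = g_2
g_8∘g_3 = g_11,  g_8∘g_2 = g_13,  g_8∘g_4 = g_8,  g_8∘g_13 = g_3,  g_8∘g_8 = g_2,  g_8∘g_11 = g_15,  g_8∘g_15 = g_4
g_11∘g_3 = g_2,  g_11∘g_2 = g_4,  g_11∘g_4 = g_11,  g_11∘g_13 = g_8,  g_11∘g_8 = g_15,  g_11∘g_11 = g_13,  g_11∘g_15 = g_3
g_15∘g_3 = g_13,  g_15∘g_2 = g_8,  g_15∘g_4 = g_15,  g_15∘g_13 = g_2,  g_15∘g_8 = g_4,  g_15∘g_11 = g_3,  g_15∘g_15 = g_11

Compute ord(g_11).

7

The identity element is g_4 (its row matches the header).
g_11^1 = g_11
g_11^2 = g_11 ∘ g_11 = g_13
g_11^3 = g_13 ∘ g_11 = g_8
g_11^4 = g_8 ∘ g_11 = g_15
g_11^5 = g_15 ∘ g_11 = g_3
g_11^6 = g_3 ∘ g_11 = g_2
g_11^7 = g_2 ∘ g_11 = g_4
The first power of g_11 equal to the identity is g_11^7, so ord(g_11) = 7.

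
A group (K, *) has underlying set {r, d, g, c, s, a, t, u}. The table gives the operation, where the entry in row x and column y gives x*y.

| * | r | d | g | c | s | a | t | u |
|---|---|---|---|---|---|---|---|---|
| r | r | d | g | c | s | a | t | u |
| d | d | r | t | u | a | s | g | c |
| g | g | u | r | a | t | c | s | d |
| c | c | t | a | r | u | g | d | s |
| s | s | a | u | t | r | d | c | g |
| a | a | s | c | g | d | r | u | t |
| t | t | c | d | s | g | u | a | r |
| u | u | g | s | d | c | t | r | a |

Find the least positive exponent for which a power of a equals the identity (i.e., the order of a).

2

The identity element is r (its row matches the header).
a^1 = a
a^2 = a*a = r
The first power of a equal to the identity is a^2, so ord(a) = 2.
(Structurally, K here is isomorphic to the dihedral group D_4.)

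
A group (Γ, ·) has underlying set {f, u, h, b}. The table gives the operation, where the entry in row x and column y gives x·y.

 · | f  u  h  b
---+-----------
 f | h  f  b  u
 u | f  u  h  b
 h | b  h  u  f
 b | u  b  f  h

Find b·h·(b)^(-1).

The identity is u. In row b, the entry u sits in column f, so b^(-1) = f.
b·h = f
f·f = h

h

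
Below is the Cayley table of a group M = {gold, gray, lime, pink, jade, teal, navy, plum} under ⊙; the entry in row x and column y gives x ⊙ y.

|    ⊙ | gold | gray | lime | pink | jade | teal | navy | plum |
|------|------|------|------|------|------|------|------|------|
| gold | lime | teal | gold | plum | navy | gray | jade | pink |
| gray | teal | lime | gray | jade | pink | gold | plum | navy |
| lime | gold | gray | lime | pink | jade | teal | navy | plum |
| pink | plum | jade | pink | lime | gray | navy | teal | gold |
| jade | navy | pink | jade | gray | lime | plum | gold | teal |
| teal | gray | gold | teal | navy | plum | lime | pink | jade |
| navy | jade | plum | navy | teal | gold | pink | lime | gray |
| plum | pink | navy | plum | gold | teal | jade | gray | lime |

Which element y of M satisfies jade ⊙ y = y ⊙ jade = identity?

jade

First locate the identity: row lime matches the header, so lime is the identity.
Scan row jade for lime: jade ⊙ jade = lime. Hence jade^(-1) = jade.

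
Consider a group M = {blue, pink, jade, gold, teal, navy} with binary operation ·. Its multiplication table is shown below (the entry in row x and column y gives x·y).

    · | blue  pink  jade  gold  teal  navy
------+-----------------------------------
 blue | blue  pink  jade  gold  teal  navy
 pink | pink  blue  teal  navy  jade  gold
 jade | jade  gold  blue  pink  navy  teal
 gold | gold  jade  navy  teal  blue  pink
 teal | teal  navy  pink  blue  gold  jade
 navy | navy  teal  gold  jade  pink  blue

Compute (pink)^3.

pink^1 = pink
pink^2 = pink·pink = blue
pink^3 = blue·pink = pink
(Structurally, M here is isomorphic to the symmetric group S_3.)

pink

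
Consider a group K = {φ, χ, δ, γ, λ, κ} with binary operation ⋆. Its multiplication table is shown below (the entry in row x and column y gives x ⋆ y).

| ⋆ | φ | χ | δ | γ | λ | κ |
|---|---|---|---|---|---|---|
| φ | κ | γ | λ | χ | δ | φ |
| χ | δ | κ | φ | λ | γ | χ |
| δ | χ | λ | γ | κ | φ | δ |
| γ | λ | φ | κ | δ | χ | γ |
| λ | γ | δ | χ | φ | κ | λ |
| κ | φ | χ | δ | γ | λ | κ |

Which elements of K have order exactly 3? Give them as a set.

Identity is κ. Compute the order of each non-identity element by repeated multiplication:
  φ: φ → κ  (order 2)
  χ: χ → κ  (order 2)
  δ: δ → γ → κ  (order 3)
  γ: γ → δ → κ  (order 3)
  λ: λ → κ  (order 2)
Elements of order 3: {γ, δ}.

{γ, δ}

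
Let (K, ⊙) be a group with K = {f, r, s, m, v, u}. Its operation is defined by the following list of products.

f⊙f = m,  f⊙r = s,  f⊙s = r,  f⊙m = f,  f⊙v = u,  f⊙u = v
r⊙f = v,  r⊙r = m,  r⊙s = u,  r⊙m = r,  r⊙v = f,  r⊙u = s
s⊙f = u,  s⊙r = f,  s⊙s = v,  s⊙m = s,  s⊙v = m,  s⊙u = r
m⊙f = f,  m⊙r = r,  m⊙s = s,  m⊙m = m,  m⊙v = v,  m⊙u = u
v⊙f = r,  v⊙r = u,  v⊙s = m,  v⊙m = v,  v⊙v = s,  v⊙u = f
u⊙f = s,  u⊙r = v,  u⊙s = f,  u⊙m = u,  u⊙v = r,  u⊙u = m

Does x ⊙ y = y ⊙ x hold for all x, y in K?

No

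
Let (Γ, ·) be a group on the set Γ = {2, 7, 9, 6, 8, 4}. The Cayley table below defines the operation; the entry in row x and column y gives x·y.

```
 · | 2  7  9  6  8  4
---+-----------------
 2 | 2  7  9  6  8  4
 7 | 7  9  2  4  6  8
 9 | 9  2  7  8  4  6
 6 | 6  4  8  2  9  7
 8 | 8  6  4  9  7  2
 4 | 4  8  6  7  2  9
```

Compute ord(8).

The identity element is 2 (its row matches the header).
8^1 = 8
8^2 = 8·8 = 7
8^3 = 7·8 = 6
8^4 = 6·8 = 9
8^5 = 9·8 = 4
8^6 = 4·8 = 2
The first power of 8 equal to the identity is 8^6, so ord(8) = 6.
(Structurally, Γ here is isomorphic to the cyclic group Z_6.)

6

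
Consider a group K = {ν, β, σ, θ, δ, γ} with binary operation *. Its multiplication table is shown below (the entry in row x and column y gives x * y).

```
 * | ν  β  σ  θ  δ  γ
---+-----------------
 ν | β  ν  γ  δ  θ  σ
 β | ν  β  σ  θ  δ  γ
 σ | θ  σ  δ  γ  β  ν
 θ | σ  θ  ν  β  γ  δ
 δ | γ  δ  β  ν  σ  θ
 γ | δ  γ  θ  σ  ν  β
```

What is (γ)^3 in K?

γ^1 = γ
γ^2 = γ * γ = β
γ^3 = β * γ = γ

γ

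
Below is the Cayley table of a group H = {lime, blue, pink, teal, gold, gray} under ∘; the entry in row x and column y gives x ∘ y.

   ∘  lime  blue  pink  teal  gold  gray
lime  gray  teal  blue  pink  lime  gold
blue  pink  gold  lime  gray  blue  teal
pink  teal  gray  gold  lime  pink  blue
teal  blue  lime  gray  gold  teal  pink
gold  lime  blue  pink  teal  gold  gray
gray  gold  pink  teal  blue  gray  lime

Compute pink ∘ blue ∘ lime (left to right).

pink ∘ blue = gray
gray ∘ lime = gold

gold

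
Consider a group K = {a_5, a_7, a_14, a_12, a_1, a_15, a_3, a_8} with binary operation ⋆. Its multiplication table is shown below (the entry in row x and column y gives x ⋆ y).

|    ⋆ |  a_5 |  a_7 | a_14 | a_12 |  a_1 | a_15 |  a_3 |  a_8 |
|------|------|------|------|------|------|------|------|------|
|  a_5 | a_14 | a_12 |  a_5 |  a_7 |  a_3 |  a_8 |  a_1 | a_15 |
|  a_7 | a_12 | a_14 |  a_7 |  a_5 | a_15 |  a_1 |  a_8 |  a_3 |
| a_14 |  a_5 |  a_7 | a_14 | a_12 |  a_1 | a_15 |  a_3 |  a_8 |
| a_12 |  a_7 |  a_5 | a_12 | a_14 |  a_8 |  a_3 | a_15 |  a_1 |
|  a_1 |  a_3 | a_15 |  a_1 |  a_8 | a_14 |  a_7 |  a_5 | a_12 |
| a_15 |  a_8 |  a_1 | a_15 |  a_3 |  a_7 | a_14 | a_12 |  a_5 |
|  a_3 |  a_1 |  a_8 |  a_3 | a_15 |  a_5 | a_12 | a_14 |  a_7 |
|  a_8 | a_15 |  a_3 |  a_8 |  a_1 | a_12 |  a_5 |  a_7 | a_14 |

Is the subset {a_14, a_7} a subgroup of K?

{a_14, a_7} contains the identity a_14.
Checking products: every product of two elements of {a_14, a_7} (read from the table) lies in {a_14, a_7}, so the set is closed.
In a finite group, a nonempty closed subset is a subgroup. So {a_14, a_7} ≤ K.
(Structurally, K here is isomorphic to the elementary abelian group (Z_2)^3.)

Yes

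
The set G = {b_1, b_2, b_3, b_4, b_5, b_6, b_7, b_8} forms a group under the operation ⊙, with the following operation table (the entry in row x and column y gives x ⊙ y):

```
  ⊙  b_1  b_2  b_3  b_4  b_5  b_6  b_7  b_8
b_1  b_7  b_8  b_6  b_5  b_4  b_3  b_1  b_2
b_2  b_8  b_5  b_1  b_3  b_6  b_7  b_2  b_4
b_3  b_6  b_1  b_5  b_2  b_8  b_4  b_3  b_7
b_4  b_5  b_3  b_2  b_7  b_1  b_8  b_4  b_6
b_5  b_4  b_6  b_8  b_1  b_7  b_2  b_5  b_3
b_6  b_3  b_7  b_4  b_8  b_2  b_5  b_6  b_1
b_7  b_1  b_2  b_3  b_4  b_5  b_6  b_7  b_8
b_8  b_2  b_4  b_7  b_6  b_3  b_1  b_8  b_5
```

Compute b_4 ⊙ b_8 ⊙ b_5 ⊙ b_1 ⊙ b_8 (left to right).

b_4 ⊙ b_8 = b_6
b_6 ⊙ b_5 = b_2
b_2 ⊙ b_1 = b_8
b_8 ⊙ b_8 = b_5

b_5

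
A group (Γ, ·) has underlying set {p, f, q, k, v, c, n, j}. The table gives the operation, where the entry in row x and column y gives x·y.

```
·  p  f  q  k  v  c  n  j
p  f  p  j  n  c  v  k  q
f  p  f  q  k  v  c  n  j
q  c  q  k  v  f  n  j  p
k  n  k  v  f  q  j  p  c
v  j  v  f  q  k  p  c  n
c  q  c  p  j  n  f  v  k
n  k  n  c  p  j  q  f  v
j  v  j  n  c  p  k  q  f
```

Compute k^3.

k

k^1 = k
k^2 = k·k = f
k^3 = f·k = k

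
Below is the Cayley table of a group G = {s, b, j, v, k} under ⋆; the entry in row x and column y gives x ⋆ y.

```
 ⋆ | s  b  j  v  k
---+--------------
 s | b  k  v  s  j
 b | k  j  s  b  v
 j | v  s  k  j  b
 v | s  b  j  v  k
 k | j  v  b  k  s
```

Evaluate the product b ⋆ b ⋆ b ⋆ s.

b ⋆ b = j
j ⋆ b = s
s ⋆ s = b
(Structurally, G here is isomorphic to the cyclic group Z_5.)

b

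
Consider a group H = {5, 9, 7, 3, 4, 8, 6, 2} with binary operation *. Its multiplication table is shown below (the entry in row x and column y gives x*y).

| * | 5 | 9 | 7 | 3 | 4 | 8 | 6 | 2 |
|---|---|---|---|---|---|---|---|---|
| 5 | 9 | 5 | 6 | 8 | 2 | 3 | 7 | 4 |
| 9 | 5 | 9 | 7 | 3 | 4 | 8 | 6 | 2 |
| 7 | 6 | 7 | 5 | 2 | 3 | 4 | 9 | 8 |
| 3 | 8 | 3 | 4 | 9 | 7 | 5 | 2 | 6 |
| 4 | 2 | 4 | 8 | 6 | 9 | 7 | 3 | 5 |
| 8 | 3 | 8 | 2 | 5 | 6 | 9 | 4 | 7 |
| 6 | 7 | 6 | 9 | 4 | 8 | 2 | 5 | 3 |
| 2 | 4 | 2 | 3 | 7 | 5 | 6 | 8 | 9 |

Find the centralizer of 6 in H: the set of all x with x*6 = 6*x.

{5, 6, 7, 9}

Compare row 6 with column 6 entry by entry.
5*6 = 7 = 6*5, so 5 commutes with 6.
2*6 = 8 but 6*2 = 3, so 2 does not.
Collecting the elements that commute with 6: C(6) = {5, 6, 7, 9}.
(Structurally, H here is isomorphic to the dihedral group D_4.)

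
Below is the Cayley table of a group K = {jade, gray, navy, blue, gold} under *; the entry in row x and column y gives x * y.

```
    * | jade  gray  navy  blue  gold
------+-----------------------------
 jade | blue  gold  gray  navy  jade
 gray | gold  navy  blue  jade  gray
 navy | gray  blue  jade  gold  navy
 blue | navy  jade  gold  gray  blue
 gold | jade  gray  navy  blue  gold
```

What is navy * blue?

Read row navy, column blue: navy * blue = gold.
(Structurally, K here is isomorphic to the cyclic group Z_5.)

gold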